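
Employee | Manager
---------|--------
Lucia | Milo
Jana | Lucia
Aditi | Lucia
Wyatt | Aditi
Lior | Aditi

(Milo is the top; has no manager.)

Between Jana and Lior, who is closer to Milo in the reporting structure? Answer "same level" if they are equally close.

Jana

Jana is 2 levels below Milo; Lior is 3. Jana is higher.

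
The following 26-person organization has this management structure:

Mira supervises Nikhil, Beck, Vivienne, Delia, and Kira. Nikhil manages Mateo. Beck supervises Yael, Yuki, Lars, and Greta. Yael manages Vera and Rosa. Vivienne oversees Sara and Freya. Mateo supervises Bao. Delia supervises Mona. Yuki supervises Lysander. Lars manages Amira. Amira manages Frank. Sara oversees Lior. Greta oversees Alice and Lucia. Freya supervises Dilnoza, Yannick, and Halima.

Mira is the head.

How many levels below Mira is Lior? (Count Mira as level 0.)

3

Chain from Lior up to Mira: Lior → Sara → Vivienne → Mira. That is 3 steps up, so Lior is 3 levels below Mira.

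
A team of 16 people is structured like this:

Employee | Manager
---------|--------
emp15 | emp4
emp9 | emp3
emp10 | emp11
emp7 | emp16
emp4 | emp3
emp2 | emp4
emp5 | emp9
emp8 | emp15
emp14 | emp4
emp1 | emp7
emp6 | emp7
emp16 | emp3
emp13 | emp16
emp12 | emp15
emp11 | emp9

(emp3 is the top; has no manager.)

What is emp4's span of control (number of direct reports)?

3

emp4 directly manages emp2, emp15, emp14. That is 3 direct reports.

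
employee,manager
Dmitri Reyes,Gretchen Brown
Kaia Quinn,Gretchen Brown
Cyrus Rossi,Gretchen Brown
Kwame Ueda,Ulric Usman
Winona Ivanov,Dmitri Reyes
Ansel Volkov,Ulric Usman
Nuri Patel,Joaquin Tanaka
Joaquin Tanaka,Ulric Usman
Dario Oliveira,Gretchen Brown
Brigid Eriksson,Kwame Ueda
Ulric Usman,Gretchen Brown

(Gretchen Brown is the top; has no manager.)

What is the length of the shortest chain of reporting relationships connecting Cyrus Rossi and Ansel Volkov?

Cyrus Rossi is 1 level below Gretchen Brown, and Ansel Volkov is 2 levels below Gretchen Brown (their lowest common manager). The shortest path runs up from Cyrus Rossi to Gretchen Brown and back down to Ansel Volkov: 1 + 2 = 3 links.

3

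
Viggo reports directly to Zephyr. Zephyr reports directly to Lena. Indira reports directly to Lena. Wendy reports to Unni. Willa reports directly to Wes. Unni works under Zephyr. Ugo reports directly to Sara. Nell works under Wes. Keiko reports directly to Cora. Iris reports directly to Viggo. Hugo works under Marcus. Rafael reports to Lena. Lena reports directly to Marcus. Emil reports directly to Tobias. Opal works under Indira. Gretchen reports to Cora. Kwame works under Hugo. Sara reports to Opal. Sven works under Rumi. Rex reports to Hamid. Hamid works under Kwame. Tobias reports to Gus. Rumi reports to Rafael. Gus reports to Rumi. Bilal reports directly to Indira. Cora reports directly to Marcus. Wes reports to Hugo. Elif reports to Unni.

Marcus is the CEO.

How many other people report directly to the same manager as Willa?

1

Willa reports to Wes. Wes's other direct reports are Nell — 1 peer.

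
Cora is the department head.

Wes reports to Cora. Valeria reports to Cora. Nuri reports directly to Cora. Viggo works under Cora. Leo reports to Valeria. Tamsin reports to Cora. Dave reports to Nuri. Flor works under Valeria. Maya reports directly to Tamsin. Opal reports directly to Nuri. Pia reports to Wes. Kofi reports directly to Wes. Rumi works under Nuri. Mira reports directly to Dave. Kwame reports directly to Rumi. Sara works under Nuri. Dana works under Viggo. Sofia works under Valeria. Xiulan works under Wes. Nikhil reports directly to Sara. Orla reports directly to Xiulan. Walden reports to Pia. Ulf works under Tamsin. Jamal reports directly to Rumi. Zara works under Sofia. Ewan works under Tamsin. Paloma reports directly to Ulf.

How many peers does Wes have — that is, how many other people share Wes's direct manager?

Wes reports to Cora. Cora's other direct reports are Valeria, Nuri, Viggo, Tamsin — 4 peers.

4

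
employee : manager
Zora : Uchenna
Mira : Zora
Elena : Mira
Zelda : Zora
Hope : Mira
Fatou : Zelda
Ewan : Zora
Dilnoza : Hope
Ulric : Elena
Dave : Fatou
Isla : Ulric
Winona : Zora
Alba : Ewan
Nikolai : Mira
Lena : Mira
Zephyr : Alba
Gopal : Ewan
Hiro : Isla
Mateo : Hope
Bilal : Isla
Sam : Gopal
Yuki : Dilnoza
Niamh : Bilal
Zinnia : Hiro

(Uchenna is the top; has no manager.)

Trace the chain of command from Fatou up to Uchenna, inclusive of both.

Fatou reports to Zelda. Zelda reports to Zora. Zora reports to Uchenna. Uchenna is at the top.

Fatou -> Zelda -> Zora -> Uchenna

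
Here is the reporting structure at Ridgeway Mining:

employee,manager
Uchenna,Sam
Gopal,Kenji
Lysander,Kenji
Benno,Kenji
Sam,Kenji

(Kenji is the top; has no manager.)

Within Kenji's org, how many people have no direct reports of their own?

The people in Kenji's organization with no one reporting to them are Gopal, Uchenna, Lysander, Benno. That is 4.

4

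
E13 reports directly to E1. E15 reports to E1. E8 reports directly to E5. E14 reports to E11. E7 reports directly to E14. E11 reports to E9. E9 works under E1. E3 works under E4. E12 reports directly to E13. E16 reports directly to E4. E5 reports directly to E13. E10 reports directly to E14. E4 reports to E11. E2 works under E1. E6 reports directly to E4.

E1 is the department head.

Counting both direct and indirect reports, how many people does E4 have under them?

3

E4 directly manages E16, E3, E6. E16 has no reports. E3 has no reports. E6 has no reports. So E4's organization is 3 direct reports plus everyone under them: 1 + 1 + 1 = 3.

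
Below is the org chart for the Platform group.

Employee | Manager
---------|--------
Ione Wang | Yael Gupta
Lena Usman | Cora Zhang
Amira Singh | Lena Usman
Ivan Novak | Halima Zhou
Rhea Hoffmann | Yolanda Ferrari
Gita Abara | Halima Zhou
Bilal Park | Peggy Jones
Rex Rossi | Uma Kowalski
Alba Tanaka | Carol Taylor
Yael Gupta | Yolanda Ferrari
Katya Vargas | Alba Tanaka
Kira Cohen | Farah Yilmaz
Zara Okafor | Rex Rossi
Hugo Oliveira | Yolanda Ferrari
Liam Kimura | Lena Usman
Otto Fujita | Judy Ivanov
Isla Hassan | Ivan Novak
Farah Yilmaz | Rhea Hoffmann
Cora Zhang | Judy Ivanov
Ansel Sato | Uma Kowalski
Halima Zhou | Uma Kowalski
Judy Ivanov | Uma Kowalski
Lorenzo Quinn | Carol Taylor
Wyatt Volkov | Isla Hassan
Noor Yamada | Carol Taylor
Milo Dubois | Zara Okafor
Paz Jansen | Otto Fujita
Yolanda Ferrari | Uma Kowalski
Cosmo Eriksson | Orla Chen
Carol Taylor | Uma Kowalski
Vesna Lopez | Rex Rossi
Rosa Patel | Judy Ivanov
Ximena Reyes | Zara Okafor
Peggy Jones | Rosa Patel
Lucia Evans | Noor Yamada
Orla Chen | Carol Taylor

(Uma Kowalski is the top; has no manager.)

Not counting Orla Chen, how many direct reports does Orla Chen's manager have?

Orla Chen reports to Carol Taylor. Carol Taylor's other direct reports are Alba Tanaka, Noor Yamada, Lorenzo Quinn — 3 peers.

3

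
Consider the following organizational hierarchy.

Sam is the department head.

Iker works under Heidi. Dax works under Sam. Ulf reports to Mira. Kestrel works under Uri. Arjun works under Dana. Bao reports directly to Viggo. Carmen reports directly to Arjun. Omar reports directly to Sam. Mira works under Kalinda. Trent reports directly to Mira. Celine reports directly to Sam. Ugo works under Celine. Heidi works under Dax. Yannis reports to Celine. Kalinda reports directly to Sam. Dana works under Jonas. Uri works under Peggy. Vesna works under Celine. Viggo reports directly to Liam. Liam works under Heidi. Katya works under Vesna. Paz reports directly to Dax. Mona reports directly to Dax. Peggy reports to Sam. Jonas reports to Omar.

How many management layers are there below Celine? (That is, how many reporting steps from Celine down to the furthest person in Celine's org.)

The longest chain under Celine runs Celine → Vesna → Katya, which is 2 levels below Celine.

2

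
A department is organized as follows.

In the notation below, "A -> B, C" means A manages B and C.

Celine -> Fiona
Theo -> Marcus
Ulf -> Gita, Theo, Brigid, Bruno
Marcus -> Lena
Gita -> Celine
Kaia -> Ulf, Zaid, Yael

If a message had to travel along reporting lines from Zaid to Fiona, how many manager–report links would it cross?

5

Zaid is 1 level below Kaia, and Fiona is 4 levels below Kaia (their lowest common manager). The shortest path runs up from Zaid to Kaia and back down to Fiona: 1 + 4 = 5 links.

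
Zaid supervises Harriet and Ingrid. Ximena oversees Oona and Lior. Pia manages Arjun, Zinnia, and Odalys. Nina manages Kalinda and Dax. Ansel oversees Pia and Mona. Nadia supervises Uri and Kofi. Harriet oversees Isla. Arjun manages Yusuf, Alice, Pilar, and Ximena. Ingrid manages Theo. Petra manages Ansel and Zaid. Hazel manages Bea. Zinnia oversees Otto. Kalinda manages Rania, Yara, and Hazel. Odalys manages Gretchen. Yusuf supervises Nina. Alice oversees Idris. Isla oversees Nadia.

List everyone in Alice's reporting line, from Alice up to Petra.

Alice -> Arjun -> Pia -> Ansel -> Petra

Alice reports to Arjun. Arjun reports to Pia. Pia reports to Ansel. Ansel reports to Petra. Petra is at the top.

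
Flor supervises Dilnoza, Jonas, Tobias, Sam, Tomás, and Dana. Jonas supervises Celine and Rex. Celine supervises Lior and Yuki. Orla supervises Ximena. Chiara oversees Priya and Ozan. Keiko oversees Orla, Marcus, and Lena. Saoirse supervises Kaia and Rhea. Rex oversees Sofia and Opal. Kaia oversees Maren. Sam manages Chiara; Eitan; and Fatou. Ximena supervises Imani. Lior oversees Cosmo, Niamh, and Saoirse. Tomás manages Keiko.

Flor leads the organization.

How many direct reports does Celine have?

Celine directly manages Lior, Yuki. That is 2 direct reports.

2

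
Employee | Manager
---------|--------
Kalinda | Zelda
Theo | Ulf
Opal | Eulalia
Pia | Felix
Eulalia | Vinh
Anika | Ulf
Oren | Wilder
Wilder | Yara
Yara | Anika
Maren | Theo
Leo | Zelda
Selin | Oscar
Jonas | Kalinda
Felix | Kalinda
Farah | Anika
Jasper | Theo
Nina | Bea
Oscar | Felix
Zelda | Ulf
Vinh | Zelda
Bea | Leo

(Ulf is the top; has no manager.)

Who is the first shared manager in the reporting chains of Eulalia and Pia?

Eulalia's chain of managers is Vinh, Zelda, Ulf. Pia's chain of managers is Felix, Kalinda, Zelda, Ulf. The first manager that appears in both chains is Zelda.

Zelda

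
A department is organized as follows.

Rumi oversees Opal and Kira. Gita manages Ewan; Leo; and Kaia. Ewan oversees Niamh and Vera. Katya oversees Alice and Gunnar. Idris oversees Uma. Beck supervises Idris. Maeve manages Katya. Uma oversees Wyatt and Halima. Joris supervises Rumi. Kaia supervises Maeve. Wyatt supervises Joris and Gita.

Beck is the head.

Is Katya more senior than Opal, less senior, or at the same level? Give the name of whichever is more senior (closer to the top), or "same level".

Opal

Katya is 7 levels below Beck; Opal is 6. Opal is higher.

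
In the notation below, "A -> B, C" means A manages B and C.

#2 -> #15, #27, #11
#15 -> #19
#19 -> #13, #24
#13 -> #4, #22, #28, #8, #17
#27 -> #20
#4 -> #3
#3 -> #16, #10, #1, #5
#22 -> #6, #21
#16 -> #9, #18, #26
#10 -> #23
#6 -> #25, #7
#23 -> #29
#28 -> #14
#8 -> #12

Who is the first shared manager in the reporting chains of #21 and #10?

#21's chain of managers is #22, #13, #19, #15, #2. #10's chain of managers is #3, #4, #13, #19, #15, #2. The first manager that appears in both chains is #13.

#13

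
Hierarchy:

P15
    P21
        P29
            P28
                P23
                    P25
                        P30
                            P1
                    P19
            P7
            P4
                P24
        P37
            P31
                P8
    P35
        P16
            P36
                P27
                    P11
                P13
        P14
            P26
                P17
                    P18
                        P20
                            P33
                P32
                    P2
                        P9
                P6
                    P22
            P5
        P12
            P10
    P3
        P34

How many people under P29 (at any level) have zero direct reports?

4

The people in P29's organization with no one reporting to them are P24, P7, P19, P1. That is 4.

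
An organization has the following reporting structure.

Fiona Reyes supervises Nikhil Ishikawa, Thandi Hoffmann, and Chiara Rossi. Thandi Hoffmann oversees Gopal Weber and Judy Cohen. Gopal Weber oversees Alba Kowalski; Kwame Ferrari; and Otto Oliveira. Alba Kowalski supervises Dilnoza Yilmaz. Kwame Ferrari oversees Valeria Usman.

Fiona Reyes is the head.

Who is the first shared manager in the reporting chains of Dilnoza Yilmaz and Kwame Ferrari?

Dilnoza Yilmaz's chain of managers is Alba Kowalski, Gopal Weber, Thandi Hoffmann, Fiona Reyes. Kwame Ferrari's chain of managers is Gopal Weber, Thandi Hoffmann, Fiona Reyes. The first manager that appears in both chains is Gopal Weber.

Gopal Weber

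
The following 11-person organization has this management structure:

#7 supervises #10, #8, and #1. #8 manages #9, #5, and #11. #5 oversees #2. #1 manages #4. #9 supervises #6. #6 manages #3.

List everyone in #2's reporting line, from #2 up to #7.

#2 -> #5 -> #8 -> #7

#2 reports to #5. #5 reports to #8. #8 reports to #7. #7 is at the top.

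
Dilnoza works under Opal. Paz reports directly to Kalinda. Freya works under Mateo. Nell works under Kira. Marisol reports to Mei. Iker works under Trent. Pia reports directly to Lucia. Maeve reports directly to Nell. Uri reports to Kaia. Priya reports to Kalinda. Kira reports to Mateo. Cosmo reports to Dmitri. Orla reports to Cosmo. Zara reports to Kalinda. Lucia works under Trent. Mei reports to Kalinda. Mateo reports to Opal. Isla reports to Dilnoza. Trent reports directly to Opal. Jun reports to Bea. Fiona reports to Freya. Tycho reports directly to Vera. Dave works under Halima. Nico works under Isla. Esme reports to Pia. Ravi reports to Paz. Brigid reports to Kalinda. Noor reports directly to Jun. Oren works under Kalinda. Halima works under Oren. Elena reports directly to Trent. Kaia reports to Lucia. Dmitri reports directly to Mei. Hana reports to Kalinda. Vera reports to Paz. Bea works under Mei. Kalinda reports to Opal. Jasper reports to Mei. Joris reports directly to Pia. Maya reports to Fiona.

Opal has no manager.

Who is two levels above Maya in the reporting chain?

Freya

Maya reports to Fiona, and Fiona reports to Freya. So Maya's skip-level manager is Freya.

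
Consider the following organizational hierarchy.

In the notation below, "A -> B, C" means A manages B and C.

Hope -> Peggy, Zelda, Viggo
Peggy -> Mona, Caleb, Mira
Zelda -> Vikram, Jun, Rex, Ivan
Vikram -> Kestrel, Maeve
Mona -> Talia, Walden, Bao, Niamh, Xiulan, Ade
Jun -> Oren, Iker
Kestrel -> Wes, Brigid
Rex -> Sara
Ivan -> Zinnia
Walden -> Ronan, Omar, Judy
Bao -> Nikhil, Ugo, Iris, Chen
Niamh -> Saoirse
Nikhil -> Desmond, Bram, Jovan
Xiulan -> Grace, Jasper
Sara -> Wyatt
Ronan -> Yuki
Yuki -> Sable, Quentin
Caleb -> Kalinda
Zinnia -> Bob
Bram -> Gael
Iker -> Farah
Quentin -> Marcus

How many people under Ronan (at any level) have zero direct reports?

2

The people in Ronan's organization with no one reporting to them are Marcus, Sable. That is 2.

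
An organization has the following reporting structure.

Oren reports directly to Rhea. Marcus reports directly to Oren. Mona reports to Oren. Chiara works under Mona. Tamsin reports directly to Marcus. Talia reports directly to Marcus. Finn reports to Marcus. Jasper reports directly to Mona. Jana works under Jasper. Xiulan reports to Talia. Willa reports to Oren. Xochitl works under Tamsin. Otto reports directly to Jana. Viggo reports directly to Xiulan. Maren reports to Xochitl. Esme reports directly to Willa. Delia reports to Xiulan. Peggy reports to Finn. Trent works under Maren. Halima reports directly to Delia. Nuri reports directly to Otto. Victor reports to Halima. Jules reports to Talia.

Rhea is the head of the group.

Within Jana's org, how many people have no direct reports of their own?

The only person in Jana's organization with no one reporting to them is Nuri. That is 1.

1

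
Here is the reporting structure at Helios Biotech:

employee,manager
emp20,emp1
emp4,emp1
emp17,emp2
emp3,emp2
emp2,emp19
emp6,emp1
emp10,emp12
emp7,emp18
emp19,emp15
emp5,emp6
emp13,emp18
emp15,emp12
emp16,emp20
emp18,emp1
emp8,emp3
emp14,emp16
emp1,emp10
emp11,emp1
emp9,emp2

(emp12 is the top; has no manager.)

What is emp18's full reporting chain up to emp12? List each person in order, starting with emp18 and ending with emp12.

emp18 reports to emp1. emp1 reports to emp10. emp10 reports to emp12. emp12 is at the top.

emp18 -> emp1 -> emp10 -> emp12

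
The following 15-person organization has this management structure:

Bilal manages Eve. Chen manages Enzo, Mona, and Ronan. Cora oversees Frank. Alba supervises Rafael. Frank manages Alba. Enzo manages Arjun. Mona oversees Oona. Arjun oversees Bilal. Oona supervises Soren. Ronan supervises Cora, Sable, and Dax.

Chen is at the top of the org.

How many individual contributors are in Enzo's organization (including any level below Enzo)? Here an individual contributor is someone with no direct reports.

1

The only person in Enzo's organization with no one reporting to them is Eve. That is 1.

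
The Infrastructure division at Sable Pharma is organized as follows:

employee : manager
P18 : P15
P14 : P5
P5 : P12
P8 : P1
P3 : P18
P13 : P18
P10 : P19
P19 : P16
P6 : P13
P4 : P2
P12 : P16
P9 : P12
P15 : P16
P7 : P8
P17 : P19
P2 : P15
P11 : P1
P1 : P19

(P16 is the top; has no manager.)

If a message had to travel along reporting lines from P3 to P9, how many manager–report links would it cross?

P3 is 3 levels below P16, and P9 is 2 levels below P16 (their lowest common manager). The shortest path runs up from P3 to P16 and back down to P9: 3 + 2 = 5 links.

5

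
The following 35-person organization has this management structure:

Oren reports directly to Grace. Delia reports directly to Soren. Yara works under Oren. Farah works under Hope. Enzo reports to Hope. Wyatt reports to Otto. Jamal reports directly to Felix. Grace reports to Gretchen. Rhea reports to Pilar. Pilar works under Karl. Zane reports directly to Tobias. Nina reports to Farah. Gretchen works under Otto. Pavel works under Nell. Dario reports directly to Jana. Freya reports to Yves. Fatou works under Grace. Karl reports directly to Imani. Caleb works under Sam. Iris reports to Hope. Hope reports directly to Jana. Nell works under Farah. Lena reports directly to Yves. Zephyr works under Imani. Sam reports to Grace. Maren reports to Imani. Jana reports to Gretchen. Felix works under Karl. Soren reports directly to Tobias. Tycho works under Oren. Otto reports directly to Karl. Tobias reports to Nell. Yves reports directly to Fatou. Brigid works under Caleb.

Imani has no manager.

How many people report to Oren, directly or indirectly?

2

Oren directly manages Yara, Tycho. Yara has no reports. Tycho has no reports. So Oren's organization is 2 direct reports plus everyone under them: 1 + 1 = 2.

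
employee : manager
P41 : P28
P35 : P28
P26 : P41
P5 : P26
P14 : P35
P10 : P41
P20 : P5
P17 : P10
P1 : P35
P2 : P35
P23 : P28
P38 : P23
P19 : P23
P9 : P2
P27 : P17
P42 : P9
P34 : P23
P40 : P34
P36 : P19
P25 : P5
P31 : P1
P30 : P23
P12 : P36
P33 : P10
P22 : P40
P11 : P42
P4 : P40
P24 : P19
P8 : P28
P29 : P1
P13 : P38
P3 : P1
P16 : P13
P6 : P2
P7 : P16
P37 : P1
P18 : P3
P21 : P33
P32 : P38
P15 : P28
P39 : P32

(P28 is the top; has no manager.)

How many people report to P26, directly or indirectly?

3

P26 directly manages P5. Under P5: P25, P20 (2). That's 3 in total.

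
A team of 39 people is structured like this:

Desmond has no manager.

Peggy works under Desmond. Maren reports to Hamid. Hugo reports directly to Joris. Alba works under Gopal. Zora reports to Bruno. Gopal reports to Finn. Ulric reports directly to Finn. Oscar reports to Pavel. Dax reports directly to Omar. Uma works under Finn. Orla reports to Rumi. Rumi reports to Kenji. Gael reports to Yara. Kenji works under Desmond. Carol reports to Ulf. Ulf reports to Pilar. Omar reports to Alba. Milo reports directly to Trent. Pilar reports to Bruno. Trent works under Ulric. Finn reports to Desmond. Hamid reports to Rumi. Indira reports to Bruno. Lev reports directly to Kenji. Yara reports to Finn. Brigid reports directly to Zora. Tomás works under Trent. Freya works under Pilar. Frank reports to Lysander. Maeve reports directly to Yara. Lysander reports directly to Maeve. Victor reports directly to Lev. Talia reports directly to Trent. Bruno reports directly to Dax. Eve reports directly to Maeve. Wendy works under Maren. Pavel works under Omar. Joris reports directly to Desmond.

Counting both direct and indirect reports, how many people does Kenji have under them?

Kenji directly manages Lev, Rumi. Under Lev: Victor (1). Under Rumi: Orla, Hamid, Maren, Wendy (4). So Kenji's organization is 2 direct reports plus everyone under them: 2 + 5 = 7.

7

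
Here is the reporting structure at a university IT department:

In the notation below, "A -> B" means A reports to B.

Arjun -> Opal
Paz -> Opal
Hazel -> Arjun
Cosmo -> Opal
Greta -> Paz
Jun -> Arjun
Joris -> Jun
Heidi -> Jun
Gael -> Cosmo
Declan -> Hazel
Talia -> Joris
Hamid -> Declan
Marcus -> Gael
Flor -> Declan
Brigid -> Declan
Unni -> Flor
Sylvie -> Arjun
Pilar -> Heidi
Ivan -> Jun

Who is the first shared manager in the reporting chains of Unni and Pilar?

Arjun

Unni's chain of managers is Flor, Declan, Hazel, Arjun, Opal. Pilar's chain of managers is Heidi, Jun, Arjun, Opal. The first manager that appears in both chains is Arjun.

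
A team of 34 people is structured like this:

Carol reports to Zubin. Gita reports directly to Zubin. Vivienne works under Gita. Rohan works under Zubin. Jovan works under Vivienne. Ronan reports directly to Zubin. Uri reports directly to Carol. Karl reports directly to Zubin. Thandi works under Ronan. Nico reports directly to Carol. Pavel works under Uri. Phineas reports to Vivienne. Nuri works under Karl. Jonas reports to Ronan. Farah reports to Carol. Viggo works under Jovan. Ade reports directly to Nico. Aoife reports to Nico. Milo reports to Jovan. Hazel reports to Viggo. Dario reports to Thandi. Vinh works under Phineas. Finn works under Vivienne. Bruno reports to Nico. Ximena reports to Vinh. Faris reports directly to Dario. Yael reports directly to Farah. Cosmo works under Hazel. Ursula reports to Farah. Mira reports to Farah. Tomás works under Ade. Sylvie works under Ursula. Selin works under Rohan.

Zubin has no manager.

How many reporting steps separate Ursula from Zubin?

3

Chain from Ursula up to Zubin: Ursula → Farah → Carol → Zubin. That is 3 steps up, so Ursula is 3 levels below Zubin.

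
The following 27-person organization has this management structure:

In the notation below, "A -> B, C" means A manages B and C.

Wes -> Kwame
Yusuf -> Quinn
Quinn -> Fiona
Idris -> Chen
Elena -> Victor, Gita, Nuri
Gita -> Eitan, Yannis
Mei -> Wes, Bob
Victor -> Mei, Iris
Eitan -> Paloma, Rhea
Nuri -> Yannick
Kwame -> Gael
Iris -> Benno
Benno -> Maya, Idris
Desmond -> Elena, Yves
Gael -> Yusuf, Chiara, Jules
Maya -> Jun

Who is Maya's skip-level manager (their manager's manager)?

Maya reports to Benno, and Benno reports to Iris. So Maya's skip-level manager is Iris.

Iris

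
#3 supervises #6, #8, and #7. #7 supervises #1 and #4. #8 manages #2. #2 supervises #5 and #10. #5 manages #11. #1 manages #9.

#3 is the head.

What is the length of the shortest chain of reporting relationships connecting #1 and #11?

6

#1 is 2 levels below #3, and #11 is 4 levels below #3 (their lowest common manager). The shortest path runs up from #1 to #3 and back down to #11: 2 + 4 = 6 links.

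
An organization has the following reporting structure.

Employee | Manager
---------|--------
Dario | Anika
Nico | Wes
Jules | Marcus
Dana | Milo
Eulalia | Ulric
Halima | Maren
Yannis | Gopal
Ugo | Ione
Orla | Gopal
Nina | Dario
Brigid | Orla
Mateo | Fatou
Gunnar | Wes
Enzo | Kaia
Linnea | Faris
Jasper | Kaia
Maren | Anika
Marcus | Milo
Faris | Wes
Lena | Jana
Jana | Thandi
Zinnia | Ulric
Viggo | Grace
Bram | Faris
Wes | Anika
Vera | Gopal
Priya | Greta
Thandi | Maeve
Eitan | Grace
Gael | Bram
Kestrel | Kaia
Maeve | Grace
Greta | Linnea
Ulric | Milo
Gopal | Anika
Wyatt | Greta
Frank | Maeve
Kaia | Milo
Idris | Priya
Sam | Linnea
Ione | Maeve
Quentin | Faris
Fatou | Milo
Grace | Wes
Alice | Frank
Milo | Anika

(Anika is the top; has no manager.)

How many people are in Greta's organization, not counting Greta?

Greta directly manages Priya, Wyatt. Under Priya: Idris (1). Wyatt has no reports. So Greta's organization is 2 direct reports plus everyone under them: 2 + 1 = 3.

3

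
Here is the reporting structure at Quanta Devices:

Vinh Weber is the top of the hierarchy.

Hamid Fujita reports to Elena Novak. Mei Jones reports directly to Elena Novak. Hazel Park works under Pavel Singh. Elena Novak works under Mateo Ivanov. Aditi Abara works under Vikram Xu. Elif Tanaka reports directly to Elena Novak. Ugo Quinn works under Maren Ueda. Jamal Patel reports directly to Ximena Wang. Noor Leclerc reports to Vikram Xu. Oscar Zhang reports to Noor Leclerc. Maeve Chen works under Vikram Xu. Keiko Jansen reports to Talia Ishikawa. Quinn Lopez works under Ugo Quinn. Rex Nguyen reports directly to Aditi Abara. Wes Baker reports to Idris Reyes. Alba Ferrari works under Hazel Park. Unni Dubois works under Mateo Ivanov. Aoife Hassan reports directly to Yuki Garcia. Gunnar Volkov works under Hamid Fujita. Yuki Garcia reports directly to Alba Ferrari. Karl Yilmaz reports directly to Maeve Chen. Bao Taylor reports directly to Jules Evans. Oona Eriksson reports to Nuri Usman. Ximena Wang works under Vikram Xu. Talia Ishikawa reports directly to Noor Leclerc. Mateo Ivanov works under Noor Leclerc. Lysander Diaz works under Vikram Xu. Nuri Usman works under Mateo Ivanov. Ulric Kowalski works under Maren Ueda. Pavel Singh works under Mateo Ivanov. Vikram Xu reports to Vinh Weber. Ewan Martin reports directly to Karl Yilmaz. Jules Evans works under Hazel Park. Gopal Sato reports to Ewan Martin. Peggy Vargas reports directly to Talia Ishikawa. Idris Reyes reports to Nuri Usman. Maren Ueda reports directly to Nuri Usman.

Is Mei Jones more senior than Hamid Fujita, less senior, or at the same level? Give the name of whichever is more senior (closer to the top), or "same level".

same level

Both Mei Jones and Hamid Fujita are 5 levels below Vinh Weber.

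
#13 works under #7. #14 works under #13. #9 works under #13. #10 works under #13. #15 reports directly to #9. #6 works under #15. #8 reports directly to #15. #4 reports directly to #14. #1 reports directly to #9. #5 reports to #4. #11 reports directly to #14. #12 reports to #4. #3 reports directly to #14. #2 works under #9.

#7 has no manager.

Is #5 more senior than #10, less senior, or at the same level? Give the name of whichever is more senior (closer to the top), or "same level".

#5 is 4 levels below #7; #10 is 2. #10 is higher.

#10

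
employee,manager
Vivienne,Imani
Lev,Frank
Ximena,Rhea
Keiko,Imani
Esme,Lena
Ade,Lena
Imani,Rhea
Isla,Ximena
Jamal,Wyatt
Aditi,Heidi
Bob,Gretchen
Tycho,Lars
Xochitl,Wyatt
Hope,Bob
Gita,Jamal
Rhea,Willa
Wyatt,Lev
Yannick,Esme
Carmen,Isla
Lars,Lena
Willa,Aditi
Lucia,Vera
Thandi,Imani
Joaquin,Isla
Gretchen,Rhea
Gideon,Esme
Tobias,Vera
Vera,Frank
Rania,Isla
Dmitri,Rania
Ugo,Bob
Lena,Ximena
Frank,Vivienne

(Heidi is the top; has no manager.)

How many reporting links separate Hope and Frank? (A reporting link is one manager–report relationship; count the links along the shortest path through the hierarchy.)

Hope is 3 levels below Rhea, and Frank is 3 levels below Rhea (their lowest common manager). The shortest path runs up from Hope to Rhea and back down to Frank: 3 + 3 = 6 links.

6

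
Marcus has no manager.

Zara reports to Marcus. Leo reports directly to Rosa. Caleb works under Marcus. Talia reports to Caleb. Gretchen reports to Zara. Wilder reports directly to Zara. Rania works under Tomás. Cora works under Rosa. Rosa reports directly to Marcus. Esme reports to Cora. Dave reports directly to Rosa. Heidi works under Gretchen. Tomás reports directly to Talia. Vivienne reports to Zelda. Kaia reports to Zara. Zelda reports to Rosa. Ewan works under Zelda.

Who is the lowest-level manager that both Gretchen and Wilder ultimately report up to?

Zara

Gretchen's chain of managers is Zara, Marcus. Wilder's chain of managers is Zara, Marcus. The first manager that appears in both chains is Zara.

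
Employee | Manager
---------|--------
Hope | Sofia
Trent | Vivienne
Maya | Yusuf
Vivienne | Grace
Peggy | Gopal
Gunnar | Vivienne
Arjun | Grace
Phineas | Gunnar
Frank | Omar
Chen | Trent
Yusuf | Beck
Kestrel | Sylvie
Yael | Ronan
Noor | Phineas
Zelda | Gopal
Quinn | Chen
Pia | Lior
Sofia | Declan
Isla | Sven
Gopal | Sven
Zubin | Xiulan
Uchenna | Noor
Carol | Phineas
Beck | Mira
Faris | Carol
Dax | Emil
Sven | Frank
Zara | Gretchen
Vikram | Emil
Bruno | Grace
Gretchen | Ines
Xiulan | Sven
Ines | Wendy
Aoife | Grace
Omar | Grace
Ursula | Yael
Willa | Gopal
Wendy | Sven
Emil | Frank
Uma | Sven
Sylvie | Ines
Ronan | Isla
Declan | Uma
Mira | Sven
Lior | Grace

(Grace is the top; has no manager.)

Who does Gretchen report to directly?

Gretchen reports directly to Ines.

Ines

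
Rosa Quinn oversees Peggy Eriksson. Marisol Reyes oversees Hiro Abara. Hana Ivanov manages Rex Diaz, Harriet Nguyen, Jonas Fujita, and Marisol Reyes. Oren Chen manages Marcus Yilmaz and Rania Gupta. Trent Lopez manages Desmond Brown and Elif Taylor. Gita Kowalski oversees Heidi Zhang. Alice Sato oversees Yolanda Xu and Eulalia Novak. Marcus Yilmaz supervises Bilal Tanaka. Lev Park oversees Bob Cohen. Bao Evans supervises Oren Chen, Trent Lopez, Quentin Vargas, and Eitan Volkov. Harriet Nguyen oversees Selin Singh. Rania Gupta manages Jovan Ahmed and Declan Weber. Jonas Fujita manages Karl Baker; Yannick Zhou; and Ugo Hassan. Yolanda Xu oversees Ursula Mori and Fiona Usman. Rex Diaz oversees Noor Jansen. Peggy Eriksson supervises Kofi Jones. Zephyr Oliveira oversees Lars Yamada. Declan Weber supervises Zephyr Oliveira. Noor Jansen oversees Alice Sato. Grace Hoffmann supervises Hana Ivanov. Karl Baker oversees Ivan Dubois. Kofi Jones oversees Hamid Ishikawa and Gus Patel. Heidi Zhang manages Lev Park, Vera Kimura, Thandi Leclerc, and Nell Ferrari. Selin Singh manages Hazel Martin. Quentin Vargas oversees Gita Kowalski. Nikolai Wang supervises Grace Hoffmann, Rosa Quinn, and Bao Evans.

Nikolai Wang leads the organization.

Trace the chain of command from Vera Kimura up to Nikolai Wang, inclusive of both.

Vera Kimura -> Heidi Zhang -> Gita Kowalski -> Quentin Vargas -> Bao Evans -> Nikolai Wang

Vera Kimura reports to Heidi Zhang. Heidi Zhang reports to Gita Kowalski. Gita Kowalski reports to Quentin Vargas. Quentin Vargas reports to Bao Evans. Bao Evans reports to Nikolai Wang. Nikolai Wang is at the top.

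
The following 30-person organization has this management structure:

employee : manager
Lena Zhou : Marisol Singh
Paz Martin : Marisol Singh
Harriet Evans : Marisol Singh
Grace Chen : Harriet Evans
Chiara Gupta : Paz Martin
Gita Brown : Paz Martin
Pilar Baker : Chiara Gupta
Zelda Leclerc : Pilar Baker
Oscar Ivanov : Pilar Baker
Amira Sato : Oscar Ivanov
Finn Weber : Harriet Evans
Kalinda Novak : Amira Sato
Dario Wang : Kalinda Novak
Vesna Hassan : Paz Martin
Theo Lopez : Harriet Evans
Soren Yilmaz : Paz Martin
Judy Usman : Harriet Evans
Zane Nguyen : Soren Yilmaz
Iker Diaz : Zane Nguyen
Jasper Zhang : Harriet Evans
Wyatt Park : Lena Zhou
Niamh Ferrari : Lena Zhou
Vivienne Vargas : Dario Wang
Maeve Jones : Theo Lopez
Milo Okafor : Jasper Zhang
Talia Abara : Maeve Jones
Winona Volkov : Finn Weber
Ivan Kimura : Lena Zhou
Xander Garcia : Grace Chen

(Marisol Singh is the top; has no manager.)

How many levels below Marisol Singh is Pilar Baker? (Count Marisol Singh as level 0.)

Chain from Pilar Baker up to Marisol Singh: Pilar Baker → Chiara Gupta → Paz Martin → Marisol Singh. That is 3 steps up, so Pilar Baker is 3 levels below Marisol Singh.

3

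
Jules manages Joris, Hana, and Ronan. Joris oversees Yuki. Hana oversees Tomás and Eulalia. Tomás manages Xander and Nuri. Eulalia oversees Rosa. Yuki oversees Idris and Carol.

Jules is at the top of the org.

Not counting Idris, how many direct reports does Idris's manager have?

Idris reports to Yuki. Yuki's other direct reports are Carol — 1 peer.

1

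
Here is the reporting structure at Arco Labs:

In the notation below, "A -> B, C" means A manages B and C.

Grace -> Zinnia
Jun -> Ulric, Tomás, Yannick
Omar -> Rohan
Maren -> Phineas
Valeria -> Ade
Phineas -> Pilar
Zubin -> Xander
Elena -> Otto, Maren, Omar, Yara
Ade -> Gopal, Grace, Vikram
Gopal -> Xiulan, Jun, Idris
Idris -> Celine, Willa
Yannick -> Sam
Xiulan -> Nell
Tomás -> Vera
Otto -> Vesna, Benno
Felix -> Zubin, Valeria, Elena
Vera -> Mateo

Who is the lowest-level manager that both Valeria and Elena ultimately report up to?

Felix

Valeria's chain of managers is Felix. Elena's chain of managers is Felix. The first manager that appears in both chains is Felix.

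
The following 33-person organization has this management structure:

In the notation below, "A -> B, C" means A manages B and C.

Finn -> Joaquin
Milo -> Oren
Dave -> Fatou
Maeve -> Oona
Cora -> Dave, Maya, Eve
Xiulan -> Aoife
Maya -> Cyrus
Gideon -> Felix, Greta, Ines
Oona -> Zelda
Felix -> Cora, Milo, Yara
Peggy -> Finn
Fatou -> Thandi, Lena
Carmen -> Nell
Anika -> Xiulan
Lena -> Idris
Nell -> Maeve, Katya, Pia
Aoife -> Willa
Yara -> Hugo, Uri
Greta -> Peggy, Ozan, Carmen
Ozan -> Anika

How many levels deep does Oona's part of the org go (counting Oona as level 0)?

The longest chain under Oona runs Oona → Zelda, which is 1 level below Oona.

1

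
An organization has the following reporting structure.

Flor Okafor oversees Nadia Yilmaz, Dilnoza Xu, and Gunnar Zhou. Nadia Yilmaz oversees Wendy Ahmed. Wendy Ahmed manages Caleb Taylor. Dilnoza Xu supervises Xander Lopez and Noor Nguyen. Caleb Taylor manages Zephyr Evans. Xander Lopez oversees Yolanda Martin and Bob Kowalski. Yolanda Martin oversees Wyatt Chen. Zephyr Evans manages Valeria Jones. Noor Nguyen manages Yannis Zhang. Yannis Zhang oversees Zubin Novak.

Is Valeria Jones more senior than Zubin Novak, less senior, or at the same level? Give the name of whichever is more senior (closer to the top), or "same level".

Valeria Jones is 5 levels below Flor Okafor; Zubin Novak is 4. Zubin Novak is higher.

Zubin Novak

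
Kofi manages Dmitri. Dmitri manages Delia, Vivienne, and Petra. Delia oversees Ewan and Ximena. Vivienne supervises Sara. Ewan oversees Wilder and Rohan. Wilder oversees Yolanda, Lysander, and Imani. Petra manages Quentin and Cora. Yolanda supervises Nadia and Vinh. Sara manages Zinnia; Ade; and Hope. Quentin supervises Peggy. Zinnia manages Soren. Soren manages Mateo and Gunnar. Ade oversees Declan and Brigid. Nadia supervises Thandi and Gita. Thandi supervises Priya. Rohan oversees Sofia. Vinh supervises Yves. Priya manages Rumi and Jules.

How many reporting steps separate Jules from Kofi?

Chain from Jules up to Kofi: Jules → Priya → Thandi → Nadia → Yolanda → Wilder → Ewan → Delia → Dmitri → Kofi. That is 9 steps up, so Jules is 9 levels below Kofi.

9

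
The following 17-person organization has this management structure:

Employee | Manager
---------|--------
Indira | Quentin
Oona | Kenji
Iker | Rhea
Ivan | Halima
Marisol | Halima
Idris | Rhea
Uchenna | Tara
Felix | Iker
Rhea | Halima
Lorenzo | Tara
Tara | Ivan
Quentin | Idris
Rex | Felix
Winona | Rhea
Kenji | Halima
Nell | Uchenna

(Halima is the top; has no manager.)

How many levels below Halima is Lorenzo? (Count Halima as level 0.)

3

Chain from Lorenzo up to Halima: Lorenzo → Tara → Ivan → Halima. That is 3 steps up, so Lorenzo is 3 levels below Halima.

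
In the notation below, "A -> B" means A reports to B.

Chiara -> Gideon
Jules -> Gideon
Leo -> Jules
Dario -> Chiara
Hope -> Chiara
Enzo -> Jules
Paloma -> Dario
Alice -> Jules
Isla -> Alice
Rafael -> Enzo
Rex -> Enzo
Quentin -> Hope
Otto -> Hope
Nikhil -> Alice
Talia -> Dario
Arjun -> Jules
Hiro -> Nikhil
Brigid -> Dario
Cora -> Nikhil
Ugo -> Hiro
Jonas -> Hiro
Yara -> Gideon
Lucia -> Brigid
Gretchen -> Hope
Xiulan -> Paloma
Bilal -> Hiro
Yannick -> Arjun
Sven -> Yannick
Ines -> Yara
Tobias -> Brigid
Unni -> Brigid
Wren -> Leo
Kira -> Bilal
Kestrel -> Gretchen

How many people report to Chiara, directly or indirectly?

13

Chiara directly manages Dario, Hope. Under Dario: Brigid, Unni, Tobias, Lucia, Talia, Paloma, Xiulan (7). Under Hope: Gretchen, Kestrel, Otto, Quentin (4). So Chiara's organization is 2 direct reports plus everyone under them: 8 + 5 = 13.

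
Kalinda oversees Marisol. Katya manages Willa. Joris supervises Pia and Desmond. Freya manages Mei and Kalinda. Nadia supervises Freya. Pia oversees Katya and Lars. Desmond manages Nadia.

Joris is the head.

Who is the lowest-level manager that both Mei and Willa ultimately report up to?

Joris

Mei's chain of managers is Freya, Nadia, Desmond, Joris. Willa's chain of managers is Katya, Pia, Joris. The first manager that appears in both chains is Joris.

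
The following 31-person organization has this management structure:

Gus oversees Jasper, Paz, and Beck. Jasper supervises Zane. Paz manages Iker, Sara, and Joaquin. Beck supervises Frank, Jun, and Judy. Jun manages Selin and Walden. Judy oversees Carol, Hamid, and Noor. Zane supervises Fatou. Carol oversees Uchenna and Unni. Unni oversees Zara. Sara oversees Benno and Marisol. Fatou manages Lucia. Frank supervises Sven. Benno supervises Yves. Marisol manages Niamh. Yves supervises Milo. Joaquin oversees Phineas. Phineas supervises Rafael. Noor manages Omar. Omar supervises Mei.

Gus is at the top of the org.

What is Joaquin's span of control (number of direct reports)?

1

Joaquin directly manages Phineas. That is 1 direct report.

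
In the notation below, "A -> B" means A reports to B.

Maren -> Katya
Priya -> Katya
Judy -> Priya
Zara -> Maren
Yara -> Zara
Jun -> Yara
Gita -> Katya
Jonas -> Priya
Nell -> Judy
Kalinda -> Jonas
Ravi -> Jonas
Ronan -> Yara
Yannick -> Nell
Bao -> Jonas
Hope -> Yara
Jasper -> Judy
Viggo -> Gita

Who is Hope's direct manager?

Yara

Hope reports directly to Yara.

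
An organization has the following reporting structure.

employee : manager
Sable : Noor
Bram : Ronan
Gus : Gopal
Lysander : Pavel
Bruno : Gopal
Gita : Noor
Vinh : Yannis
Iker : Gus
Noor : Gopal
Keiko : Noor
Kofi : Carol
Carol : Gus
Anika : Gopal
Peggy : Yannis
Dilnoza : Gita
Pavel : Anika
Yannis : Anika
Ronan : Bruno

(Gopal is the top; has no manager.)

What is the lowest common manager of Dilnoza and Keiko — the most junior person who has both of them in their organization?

Dilnoza's chain of managers is Gita, Noor, Gopal. Keiko's chain of managers is Noor, Gopal. The first manager that appears in both chains is Noor.

Noor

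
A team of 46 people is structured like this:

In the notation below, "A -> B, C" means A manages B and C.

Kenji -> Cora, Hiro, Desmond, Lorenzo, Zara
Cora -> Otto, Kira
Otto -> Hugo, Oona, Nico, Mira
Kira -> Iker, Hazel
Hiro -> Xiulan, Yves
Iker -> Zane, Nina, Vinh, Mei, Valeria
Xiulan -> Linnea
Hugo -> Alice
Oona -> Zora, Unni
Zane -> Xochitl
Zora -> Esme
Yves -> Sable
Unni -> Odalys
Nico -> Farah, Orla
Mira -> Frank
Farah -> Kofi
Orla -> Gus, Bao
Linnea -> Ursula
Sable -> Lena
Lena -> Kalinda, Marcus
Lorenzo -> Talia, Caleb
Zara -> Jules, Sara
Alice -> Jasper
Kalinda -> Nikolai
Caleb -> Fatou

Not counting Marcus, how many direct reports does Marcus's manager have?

Marcus reports to Lena. Lena's other direct reports are Kalinda — 1 peer.

1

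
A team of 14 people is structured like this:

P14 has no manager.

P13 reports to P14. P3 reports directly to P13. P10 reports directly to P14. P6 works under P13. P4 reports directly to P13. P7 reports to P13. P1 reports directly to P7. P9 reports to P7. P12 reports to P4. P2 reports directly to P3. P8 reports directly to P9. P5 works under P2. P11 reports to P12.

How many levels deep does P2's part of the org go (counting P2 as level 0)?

The longest chain under P2 runs P2 → P5, which is 1 level below P2.

1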